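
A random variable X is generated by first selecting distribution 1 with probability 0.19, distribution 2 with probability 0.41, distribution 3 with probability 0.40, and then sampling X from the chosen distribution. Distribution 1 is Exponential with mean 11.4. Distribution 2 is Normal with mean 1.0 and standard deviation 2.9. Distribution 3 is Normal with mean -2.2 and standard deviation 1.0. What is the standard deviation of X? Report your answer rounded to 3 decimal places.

7.260

Per component, 1: μ=11.4, E[X²]=259.92; 2: μ=1, E[X²]=9.41; 3: μ=-2.2, E[X²]=5.84.
E[X] = 0.19·11.4 + 0.41·1 + 0.4·-2.2 = 1.696.
E[X²] = 0.19·259.92 + 0.41·9.41 + 0.4·5.84 = 55.5789.
Var(X) = E[X²] − (E[X])² = 55.5789 − 2.87642 = 52.7025.
SD(X) = √52.7025 = 7.25965.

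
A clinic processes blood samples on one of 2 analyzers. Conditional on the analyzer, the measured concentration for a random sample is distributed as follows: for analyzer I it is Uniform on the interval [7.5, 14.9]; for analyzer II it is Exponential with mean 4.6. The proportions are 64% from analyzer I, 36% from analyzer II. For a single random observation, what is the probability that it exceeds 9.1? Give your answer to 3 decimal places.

0.551

Conditional on each analyzer, P(X > 9.1): I: 0.783784; II: 0.13831.
By total probability, P(X > 9.1) = 0.64·0.783784 + 0.36·0.13831 = 0.551413.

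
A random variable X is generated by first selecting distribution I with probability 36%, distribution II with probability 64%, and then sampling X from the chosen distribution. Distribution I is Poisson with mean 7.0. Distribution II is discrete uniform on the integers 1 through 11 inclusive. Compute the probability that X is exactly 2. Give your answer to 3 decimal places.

0.066

Conditional on each component, P(X = 2): I: 0.0223411; II: 0.0909091.
By total probability, P(X = 2) = 0.36·0.0223411 + 0.64·0.0909091 = 0.0662246.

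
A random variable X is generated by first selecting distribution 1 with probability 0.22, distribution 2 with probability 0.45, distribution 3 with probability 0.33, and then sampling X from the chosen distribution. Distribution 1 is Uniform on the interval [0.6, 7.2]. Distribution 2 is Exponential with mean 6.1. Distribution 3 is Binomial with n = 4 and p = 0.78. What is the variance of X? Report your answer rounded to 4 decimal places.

19.6117

Per component, 1: μ=3.9, E[X²]=18.84; 2: μ=6.1, E[X²]=74.42; 3: μ=3.12, E[X²]=10.4208.
E[X] = 0.22·3.9 + 0.45·6.1 + 0.33·3.12 = 4.6326.
E[X²] = 0.22·18.84 + 0.45·74.42 + 0.33·10.4208 = 41.0727.
Var(X) = E[X²] − (E[X])² = 41.0727 − 21.461 = 19.6117.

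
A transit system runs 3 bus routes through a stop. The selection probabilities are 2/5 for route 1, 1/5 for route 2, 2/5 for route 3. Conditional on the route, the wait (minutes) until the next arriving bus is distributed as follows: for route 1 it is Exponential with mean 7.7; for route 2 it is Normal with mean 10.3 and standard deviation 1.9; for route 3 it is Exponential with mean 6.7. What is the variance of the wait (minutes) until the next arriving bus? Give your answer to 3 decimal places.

Per component, 1: μ=7.7, E[X²]=118.58; 2: μ=10.3, E[X²]=109.7; 3: μ=6.7, E[X²]=89.78.
E[X] = 0.4·7.7 + 0.2·10.3 + 0.4·6.7 = 7.82.
E[X²] = 0.4·118.58 + 0.2·109.7 + 0.4·89.78 = 105.284.
Var(X) = E[X²] − (E[X])² = 105.284 − 61.1524 = 44.1316.

44.132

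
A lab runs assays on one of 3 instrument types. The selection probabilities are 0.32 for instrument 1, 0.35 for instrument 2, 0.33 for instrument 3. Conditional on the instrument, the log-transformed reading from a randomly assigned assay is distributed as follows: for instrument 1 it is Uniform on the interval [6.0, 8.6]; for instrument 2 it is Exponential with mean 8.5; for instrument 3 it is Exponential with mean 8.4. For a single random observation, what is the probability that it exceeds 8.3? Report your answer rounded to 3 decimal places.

Conditional on each instrument, P(X > 8.3): 1: 0.115385; 2: 0.376638; 3: 0.372285.
By total probability, P(X > 8.3) = 0.32·0.115385 + 0.35·0.376638 + 0.33·0.372285 = 0.2916.

0.292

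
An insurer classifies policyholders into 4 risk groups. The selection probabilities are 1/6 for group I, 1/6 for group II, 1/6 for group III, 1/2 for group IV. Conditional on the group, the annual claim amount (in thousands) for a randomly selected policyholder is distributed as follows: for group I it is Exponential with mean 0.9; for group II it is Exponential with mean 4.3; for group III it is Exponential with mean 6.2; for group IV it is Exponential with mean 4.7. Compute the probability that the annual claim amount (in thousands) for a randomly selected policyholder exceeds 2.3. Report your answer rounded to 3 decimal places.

0.532

Conditional on each group, P(X > 2.3): I: 0.0776491; II: 0.585737; III: 0.690066; IV: 0.613018.
By total probability, P(X > 2.3) = 0.166667·0.0776491 + 0.166667·0.585737 + 0.166667·0.690066 + 0.5·0.613018 = 0.532084.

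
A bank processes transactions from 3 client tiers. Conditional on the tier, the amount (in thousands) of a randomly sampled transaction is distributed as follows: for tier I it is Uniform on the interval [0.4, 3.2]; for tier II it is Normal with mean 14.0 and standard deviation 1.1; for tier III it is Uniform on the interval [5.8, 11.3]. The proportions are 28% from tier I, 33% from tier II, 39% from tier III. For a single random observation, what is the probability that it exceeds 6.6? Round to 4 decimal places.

0.6633

Conditional on each tier, P(X > 6.6): I: 0; II: 1; III: 0.854545.
By total probability, P(X > 6.6) = 0.28·0 + 0.33·1 + 0.39·0.854545 = 0.663273.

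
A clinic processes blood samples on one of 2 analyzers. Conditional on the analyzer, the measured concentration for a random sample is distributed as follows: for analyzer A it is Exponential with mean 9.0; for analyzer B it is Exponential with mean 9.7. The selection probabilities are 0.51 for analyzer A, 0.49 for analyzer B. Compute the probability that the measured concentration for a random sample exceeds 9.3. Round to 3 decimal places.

0.369

Conditional on each analyzer, P(X > 9.3): A: 0.355819; B: 0.383367.
By total probability, P(X > 9.3) = 0.51·0.355819 + 0.49·0.383367 = 0.369317.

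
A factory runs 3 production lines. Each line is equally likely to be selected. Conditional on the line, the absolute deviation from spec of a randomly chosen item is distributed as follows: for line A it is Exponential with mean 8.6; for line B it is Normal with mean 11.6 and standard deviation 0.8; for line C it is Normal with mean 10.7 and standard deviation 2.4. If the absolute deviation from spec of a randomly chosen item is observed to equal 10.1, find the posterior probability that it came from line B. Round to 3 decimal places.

0.304

Likelihoods f(10.1 | ·): A: 0.0359301; B: 0.0859828; C: 0.161112.
Posterior ∝ prior × likelihood. Numerator for B: 0.333333·0.0859828 = 0.0286609.
Normalizing constant: 0.333333·0.0359301 + 0.333333·0.0859828 + 0.333333·0.161112 = 0.0943415.
P(B | observation) = 0.0286609 / 0.0943415 = 0.3038.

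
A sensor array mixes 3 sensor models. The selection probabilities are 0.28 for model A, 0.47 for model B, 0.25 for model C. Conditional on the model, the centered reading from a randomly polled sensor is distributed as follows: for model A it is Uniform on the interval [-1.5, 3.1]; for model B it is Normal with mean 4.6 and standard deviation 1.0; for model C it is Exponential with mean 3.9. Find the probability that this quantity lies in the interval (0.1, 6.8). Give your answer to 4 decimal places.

0.8460

Conditional on each model, P(0.1 < X < 6.8): A: 0.652174; B: 0.986093; C: 0.799793.
By total probability, P(0.1 < X < 6.8) = 0.28·0.652174 + 0.47·0.986093 + 0.25·0.799793 = 0.846021.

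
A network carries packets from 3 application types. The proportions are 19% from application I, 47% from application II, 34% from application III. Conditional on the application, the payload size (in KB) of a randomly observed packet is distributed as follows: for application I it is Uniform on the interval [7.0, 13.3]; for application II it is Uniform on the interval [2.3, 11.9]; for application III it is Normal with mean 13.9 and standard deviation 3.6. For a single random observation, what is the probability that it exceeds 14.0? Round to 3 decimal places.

Conditional on each application, P(X > 14.0): I: 0; II: 0; III: 0.48892.
By total probability, P(X > 14.0) = 0.19·0 + 0.47·0 + 0.34·0.48892 = 0.166233.

0.166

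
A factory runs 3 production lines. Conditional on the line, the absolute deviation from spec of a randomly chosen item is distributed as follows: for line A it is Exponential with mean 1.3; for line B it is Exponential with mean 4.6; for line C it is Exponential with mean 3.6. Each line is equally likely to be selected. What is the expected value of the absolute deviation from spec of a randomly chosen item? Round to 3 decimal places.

3.167

Component means — A: 1.3; B: 4.6; C: 3.6.
E[X] = 0.333333·1.3 + 0.333333·4.6 + 0.333333·3.6 = 3.16667.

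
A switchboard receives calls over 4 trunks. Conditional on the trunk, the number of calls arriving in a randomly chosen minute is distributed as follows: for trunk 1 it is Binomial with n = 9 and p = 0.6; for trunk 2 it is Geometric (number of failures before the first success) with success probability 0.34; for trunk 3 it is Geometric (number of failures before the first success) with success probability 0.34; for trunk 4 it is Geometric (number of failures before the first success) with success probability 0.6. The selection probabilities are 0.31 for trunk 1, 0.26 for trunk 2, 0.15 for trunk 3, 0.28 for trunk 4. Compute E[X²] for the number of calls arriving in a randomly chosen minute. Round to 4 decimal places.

14.0305

For each component E[X²] = Var + (mean)², giving 1: 31.32; 2: 9.47751; 3: 9.47751; 4: 1.55556.
Overall E[X²] = 0.31·31.32 + 0.26·9.47751 + 0.15·9.47751 + 0.28·1.55556 = 14.0305.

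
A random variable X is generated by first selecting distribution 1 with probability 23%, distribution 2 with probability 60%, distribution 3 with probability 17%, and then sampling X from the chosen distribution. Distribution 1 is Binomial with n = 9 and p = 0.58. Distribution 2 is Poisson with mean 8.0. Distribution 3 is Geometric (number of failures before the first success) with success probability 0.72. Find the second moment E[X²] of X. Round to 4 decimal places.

For each component E[X²] = Var + (mean)², giving 1: 29.4408; 2: 72; 3: 0.691358.
Overall E[X²] = 0.23·29.4408 + 0.6·72 + 0.17·0.691358 = 50.0889.

50.0889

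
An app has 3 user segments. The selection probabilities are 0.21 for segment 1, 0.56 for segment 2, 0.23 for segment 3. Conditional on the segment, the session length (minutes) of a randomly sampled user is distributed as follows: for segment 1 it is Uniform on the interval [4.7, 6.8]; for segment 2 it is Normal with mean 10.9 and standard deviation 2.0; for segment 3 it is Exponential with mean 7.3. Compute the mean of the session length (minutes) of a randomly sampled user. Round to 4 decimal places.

8.9905

Component means — 1: 5.75; 2: 10.9; 3: 7.3.
E[X] = 0.21·5.75 + 0.56·10.9 + 0.23·7.3 = 8.9905.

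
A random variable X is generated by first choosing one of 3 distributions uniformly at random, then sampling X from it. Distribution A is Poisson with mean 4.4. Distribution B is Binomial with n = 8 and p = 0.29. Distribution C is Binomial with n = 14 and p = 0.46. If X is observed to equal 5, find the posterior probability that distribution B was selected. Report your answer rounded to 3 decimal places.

0.111

Likelihoods P(X=5 | ·): A: 0.168728; B: 0.0411105; C: 0.160989.
Posterior ∝ prior × likelihood. Numerator for B: 0.333333·0.0411105 = 0.0137035.
Normalizing constant: 0.333333·0.168728 + 0.333333·0.0411105 + 0.333333·0.160989 = 0.123609.
P(B | observation) = 0.0137035 / 0.123609 = 0.110862.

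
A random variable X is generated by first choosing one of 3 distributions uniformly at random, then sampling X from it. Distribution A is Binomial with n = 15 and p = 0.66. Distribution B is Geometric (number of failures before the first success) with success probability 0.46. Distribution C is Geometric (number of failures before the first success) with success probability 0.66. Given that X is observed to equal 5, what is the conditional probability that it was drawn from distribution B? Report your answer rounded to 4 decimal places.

0.6625

Likelihoods P(X=5 | ·): A: 0.00776362; B: 0.0211216; C: 0.00299874.
Posterior ∝ prior × likelihood. Numerator for B: 0.333333·0.0211216 = 0.00704053.
Normalizing constant: 0.333333·0.00776362 + 0.333333·0.0211216 + 0.333333·0.00299874 = 0.010628.
P(B | observation) = 0.00704053 / 0.010628 = 0.662452.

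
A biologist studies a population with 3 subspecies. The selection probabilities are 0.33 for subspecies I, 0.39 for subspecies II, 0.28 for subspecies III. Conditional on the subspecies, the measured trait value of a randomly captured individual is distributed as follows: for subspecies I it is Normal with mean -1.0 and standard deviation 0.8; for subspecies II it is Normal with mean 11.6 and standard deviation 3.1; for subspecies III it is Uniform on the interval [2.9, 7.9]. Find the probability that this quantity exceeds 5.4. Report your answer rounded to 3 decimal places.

0.521

Conditional on each subspecies, P(X > 5.4): I: 6.66134e-16; II: 0.97725; III: 0.5.
By total probability, P(X > 5.4) = 0.33·6.66134e-16 + 0.39·0.97725 + 0.28·0.5 = 0.521127.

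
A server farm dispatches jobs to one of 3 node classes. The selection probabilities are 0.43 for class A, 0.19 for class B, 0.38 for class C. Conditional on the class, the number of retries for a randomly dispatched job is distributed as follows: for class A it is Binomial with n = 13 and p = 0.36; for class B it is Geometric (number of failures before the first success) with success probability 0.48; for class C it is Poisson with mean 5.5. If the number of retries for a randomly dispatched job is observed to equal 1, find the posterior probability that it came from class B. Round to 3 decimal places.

0.724

Likelihoods P(X=1 | ·): A: 0.0221007; B: 0.2496; C: 0.0224772.
Posterior ∝ prior × likelihood. Numerator for B: 0.19·0.2496 = 0.047424.
Normalizing constant: 0.43·0.0221007 + 0.19·0.2496 + 0.38·0.0224772 = 0.0654686.
P(B | observation) = 0.047424 / 0.0654686 = 0.724377.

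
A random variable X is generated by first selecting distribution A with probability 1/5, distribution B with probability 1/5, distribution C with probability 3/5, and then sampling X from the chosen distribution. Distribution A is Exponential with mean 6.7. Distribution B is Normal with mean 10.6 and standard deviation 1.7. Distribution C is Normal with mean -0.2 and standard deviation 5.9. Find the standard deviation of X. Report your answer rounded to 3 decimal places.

Per component, A: μ=6.7, E[X²]=89.78; B: μ=10.6, E[X²]=115.25; C: μ=-0.2, E[X²]=34.85.
E[X] = 0.2·6.7 + 0.2·10.6 + 0.6·-0.2 = 3.34.
E[X²] = 0.2·89.78 + 0.2·115.25 + 0.6·34.85 = 61.916.
Var(X) = E[X²] − (E[X])² = 61.916 − 11.1556 = 50.7604.
SD(X) = √50.7604 = 7.12463.

7.125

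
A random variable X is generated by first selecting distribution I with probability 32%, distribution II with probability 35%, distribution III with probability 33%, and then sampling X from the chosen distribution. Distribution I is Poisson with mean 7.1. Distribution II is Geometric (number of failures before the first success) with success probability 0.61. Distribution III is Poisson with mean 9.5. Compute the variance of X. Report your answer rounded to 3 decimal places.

Per component, I: μ=7.1, E[X²]=57.51; II: μ=0.639344, E[X²]=1.45687; III: μ=9.5, E[X²]=99.75.
E[X] = 0.32·7.1 + 0.35·0.639344 + 0.33·9.5 = 5.63077.
E[X²] = 0.32·57.51 + 0.35·1.45687 + 0.33·99.75 = 51.8306.
Var(X) = E[X²] − (E[X])² = 51.8306 − 31.7056 = 20.125.

20.125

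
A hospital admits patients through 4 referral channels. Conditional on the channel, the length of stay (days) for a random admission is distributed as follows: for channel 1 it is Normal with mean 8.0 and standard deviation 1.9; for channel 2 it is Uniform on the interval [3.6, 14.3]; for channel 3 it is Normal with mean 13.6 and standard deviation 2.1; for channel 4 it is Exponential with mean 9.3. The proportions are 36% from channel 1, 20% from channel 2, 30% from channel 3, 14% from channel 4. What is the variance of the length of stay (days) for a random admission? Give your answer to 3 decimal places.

Per component, 1: μ=8, E[X²]=67.61; 2: μ=8.95, E[X²]=89.6433; 3: μ=13.6, E[X²]=189.37; 4: μ=9.3, E[X²]=172.98.
E[X] = 0.36·8 + 0.2·8.95 + 0.3·13.6 + 0.14·9.3 = 10.052.
E[X²] = 0.36·67.61 + 0.2·89.6433 + 0.3·189.37 + 0.14·172.98 = 123.296.
Var(X) = E[X²] − (E[X])² = 123.296 − 101.043 = 22.2538.

22.254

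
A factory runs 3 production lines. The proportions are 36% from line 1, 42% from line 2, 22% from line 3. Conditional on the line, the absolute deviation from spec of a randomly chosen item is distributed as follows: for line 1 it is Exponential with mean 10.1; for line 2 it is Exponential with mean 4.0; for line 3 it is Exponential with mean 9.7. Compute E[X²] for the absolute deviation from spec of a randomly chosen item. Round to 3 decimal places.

For each component E[X²] = Var + (mean)², giving 1: 204.02; 2: 32; 3: 188.18.
Overall E[X²] = 0.36·204.02 + 0.42·32 + 0.22·188.18 = 128.287.

128.287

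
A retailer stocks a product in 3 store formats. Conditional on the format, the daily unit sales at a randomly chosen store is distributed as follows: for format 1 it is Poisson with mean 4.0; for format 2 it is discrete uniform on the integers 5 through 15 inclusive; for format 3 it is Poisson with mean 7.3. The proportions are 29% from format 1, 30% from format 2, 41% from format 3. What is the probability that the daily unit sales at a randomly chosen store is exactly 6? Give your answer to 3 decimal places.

Conditional on each format, P(X = 6): 1: 0.104196; 2: 0.0909091; 3: 0.141989.
By total probability, P(X = 6) = 0.29·0.104196 + 0.3·0.0909091 + 0.41·0.141989 = 0.115705.

0.116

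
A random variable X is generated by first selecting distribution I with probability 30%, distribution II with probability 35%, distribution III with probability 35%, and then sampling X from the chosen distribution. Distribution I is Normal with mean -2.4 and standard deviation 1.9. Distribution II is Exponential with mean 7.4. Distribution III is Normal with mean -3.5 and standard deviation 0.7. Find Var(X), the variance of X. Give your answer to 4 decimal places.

45.1860

Per component, I: μ=-2.4, E[X²]=9.37; II: μ=7.4, E[X²]=109.52; III: μ=-3.5, E[X²]=12.74.
E[X] = 0.3·-2.4 + 0.35·7.4 + 0.35·-3.5 = 0.645.
E[X²] = 0.3·9.37 + 0.35·109.52 + 0.35·12.74 = 45.602.
Var(X) = E[X²] − (E[X])² = 45.602 − 0.416025 = 45.186.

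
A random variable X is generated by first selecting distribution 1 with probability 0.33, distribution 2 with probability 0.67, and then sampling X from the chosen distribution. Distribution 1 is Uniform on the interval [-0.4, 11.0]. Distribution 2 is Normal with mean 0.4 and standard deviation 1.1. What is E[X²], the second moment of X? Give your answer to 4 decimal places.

13.7615

For each component E[X²] = Var + (mean)², giving 1: 38.92; 2: 1.37.
Overall E[X²] = 0.33·38.92 + 0.67·1.37 = 13.7615.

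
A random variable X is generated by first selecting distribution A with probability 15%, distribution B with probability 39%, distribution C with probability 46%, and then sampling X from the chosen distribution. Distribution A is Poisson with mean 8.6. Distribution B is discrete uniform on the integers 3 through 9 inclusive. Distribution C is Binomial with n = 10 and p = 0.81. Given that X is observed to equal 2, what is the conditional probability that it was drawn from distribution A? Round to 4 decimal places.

Likelihoods P(X=2 | ·): A: 0.00680823; B: 0; C: 5.01431e-05.
Posterior ∝ prior × likelihood. Numerator for A: 0.15·0.00680823 = 0.00102123.
Normalizing constant: 0.15·0.00680823 + 0.39·0 + 0.46·5.01431e-05 = 0.0010443.
P(A | observation) = 0.00102123 / 0.0010443 = 0.977913.

0.9779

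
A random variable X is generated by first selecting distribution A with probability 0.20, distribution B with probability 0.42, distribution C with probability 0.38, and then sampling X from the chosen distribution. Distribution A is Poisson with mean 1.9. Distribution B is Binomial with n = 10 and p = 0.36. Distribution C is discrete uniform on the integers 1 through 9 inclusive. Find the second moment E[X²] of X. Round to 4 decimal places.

19.5462

For each component E[X²] = Var + (mean)², giving A: 5.51; B: 15.264; C: 31.6667.
Overall E[X²] = 0.2·5.51 + 0.42·15.264 + 0.38·31.6667 = 19.5462.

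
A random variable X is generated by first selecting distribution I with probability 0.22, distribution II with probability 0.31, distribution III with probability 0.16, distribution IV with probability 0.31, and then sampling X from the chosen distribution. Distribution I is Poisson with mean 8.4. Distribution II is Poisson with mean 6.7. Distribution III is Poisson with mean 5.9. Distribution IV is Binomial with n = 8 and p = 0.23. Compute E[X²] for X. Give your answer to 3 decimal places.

41.366

For each component E[X²] = Var + (mean)², giving I: 78.96; II: 51.59; III: 40.71; IV: 4.8024.
Overall E[X²] = 0.22·78.96 + 0.31·51.59 + 0.16·40.71 + 0.31·4.8024 = 41.3664.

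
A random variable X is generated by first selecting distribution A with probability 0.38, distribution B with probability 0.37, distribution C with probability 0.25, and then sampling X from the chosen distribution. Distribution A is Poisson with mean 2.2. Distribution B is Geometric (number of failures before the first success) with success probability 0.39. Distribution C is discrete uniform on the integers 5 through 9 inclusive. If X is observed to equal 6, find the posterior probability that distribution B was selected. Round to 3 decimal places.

Likelihoods P(X=6 | ·): A: 0.0174484; B: 0.0200929; C: 0.2.
Posterior ∝ prior × likelihood. Numerator for B: 0.37·0.0200929 = 0.00743439.
Normalizing constant: 0.38·0.0174484 + 0.37·0.0200929 + 0.25·0.2 = 0.0640648.
P(B | observation) = 0.00743439 / 0.0640648 = 0.116045.

0.116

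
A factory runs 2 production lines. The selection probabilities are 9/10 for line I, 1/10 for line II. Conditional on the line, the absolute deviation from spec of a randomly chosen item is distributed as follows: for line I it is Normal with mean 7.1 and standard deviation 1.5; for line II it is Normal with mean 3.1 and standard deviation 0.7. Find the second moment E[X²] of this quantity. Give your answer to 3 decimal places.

48.404

For each component E[X²] = Var + (mean)², giving I: 52.66; II: 10.1.
Overall E[X²] = 0.9·52.66 + 0.1·10.1 = 48.404.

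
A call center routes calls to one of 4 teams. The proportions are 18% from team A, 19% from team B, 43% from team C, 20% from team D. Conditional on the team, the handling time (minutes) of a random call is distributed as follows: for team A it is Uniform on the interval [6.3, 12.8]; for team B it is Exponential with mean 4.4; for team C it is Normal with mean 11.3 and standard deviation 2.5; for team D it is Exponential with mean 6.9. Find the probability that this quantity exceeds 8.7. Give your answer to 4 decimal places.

Conditional on each team, P(X > 8.7): A: 0.630769; B: 0.138446; C: 0.85083; D: 0.283407.
By total probability, P(X > 8.7) = 0.18·0.630769 + 0.19·0.138446 + 0.43·0.85083 + 0.2·0.283407 = 0.562382.

0.5624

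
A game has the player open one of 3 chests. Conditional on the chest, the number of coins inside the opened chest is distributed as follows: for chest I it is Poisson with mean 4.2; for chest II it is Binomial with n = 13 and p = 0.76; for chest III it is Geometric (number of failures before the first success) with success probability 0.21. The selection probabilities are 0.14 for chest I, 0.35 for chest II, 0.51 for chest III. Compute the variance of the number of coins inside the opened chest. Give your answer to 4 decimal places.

18.8300

Per component, I: μ=4.2, E[X²]=21.84; II: μ=9.88, E[X²]=99.9856; III: μ=3.7619, E[X²]=32.0658.
E[X] = 0.14·4.2 + 0.35·9.88 + 0.51·3.7619 = 5.96457.
E[X²] = 0.14·21.84 + 0.35·99.9856 + 0.51·32.0658 = 54.4061.
Var(X) = E[X²] − (E[X])² = 54.4061 − 35.5761 = 18.83.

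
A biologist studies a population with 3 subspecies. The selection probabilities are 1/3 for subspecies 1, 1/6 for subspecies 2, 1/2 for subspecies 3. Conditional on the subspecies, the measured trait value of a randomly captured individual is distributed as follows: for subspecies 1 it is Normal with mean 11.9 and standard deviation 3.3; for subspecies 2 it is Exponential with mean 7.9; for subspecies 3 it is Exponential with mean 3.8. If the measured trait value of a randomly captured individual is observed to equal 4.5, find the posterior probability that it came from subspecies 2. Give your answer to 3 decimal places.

Likelihoods f(4.5 | ·): 1: 0.00978315; 2: 0.0716127; 3: 0.0805231.
Posterior ∝ prior × likelihood. Numerator for 2: 0.166667·0.0716127 = 0.0119354.
Normalizing constant: 0.333333·0.00978315 + 0.166667·0.0716127 + 0.5·0.0805231 = 0.055458.
P(2 | observation) = 0.0119354 / 0.055458 = 0.215216.

0.215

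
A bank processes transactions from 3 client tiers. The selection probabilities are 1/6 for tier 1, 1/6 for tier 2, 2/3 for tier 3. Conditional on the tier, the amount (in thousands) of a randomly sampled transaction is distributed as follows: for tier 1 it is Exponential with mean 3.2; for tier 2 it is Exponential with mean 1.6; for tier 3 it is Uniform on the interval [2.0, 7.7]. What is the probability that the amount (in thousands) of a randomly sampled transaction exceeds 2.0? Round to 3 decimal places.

Conditional on each tier, P(X > 2.0): 1: 0.535261; 2: 0.286505; 3: 1.
By total probability, P(X > 2.0) = 0.166667·0.535261 + 0.166667·0.286505 + 0.666667·1 = 0.803628.

0.804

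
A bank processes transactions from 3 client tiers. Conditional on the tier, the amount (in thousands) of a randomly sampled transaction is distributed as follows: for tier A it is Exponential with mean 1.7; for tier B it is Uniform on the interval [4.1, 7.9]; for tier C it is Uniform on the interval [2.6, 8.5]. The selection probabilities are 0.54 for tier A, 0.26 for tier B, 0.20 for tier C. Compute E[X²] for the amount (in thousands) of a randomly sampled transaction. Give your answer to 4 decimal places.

For each component E[X²] = Var + (mean)², giving A: 5.78; B: 37.2033; C: 33.7033.
Overall E[X²] = 0.54·5.78 + 0.26·37.2033 + 0.2·33.7033 = 19.5347.

19.5347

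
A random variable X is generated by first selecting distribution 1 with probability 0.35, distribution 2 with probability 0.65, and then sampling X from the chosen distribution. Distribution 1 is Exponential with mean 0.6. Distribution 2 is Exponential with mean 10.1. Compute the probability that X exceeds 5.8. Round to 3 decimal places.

Conditional on each component, P(X > 5.8): 1: 6.33607e-05; 2: 0.563123.
By total probability, P(X > 5.8) = 0.35·6.33607e-05 + 0.65·0.563123 = 0.366052.

0.366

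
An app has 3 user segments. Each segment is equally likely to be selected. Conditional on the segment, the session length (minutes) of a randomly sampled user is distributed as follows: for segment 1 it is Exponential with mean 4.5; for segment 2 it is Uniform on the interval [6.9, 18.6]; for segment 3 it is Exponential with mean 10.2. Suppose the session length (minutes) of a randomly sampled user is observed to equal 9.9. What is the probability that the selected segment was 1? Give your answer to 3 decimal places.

Likelihoods f(9.9 | ·): 1: 0.0246229; 2: 0.0854701; 3: 0.0371431.
Posterior ∝ prior × likelihood. Numerator for 1: 0.333333·0.0246229 = 0.00820764.
Normalizing constant: 0.333333·0.0246229 + 0.333333·0.0854701 + 0.333333·0.0371431 = 0.0490787.
P(1 | observation) = 0.00820764 / 0.0490787 = 0.167234.

0.167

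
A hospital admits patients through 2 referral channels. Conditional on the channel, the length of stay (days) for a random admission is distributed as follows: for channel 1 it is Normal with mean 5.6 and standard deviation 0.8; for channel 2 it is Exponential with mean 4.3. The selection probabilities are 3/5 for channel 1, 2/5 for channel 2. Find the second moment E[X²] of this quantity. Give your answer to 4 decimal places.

For each component E[X²] = Var + (mean)², giving 1: 32; 2: 36.98.
Overall E[X²] = 0.6·32 + 0.4·36.98 = 33.992.

33.9920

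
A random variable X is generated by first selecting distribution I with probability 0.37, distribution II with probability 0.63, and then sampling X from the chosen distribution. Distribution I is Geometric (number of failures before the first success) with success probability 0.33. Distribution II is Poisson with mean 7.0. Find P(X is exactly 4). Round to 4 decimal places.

Conditional on each component, P(X = 4): I: 0.0664987; II: 0.0912262.
By total probability, P(X = 4) = 0.37·0.0664987 + 0.63·0.0912262 = 0.082077.

0.0821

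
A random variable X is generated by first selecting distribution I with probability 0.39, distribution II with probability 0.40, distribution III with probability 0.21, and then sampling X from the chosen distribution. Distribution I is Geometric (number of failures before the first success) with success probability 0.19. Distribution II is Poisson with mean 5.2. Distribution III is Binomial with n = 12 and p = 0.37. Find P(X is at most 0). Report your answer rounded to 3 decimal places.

0.077

Conditional on each component, P(X ≤ 0): I: 0.19; II: 0.00551656; III: 0.00390919.
By total probability, P(X ≤ 0) = 0.39·0.19 + 0.4·0.00551656 + 0.21·0.00390919 = 0.0771276.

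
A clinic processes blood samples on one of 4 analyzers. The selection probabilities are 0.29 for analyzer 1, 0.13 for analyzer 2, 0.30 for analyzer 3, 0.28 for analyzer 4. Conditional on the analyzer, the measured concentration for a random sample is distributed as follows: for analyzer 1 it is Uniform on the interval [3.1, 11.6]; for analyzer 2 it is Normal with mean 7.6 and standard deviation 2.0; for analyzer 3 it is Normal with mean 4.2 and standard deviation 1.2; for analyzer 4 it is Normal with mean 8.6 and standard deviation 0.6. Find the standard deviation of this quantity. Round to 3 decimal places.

Per component, 1: μ=7.35, E[X²]=60.0433; 2: μ=7.6, E[X²]=61.76; 3: μ=4.2, E[X²]=19.08; 4: μ=8.6, E[X²]=74.32.
E[X] = 0.29·7.35 + 0.13·7.6 + 0.3·4.2 + 0.28·8.6 = 6.7875.
E[X²] = 0.29·60.0433 + 0.13·61.76 + 0.3·19.08 + 0.28·74.32 = 51.975.
Var(X) = E[X²] − (E[X])² = 51.975 − 46.0702 = 5.90481.
SD(X) = √5.90481 = 2.42998.

2.430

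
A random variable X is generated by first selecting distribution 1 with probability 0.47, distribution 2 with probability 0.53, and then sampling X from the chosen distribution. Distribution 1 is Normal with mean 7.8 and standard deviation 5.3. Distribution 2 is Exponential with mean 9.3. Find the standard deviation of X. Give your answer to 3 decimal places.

7.720

Per component, 1: μ=7.8, E[X²]=88.93; 2: μ=9.3, E[X²]=172.98.
E[X] = 0.47·7.8 + 0.53·9.3 = 8.595.
E[X²] = 0.47·88.93 + 0.53·172.98 = 133.477.
Var(X) = E[X²] − (E[X])² = 133.477 − 73.874 = 59.6025.
SD(X) = √59.6025 = 7.72026.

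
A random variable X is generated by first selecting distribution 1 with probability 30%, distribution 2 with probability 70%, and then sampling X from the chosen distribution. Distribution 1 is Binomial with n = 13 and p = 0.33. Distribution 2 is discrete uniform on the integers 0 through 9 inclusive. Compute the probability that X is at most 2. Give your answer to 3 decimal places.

0.253

Conditional on each component, P(X ≤ 2): 1: 0.144326; 2: 0.3.
By total probability, P(X ≤ 2) = 0.3·0.144326 + 0.7·0.3 = 0.253298.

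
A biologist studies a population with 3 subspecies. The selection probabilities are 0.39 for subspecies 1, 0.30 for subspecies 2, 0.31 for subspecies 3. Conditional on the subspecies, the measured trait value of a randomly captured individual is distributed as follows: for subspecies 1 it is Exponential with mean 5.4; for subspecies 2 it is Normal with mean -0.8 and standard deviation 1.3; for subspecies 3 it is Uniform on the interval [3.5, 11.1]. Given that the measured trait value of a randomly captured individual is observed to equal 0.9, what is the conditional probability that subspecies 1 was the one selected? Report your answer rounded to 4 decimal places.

Likelihoods f(0.9 | ·): 1: 0.156756; 2: 0.130506; 3: 0.
Posterior ∝ prior × likelihood. Numerator for 1: 0.39·0.156756 = 0.0611348.
Normalizing constant: 0.39·0.156756 + 0.3·0.130506 + 0.31·0 = 0.100287.
P(1 | observation) = 0.0611348 / 0.100287 = 0.6096.

0.6096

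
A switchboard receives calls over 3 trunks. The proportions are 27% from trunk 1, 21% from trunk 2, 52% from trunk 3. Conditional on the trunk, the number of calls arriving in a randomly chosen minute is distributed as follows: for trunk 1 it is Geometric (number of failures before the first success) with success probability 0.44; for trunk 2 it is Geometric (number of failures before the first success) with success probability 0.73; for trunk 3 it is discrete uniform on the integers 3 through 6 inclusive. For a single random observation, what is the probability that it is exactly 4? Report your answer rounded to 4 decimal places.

Conditional on each trunk, P(X = 4): 1: 0.0432718; 2: 0.00387952; 3: 0.25.
By total probability, P(X = 4) = 0.27·0.0432718 + 0.21·0.00387952 + 0.52·0.25 = 0.142498.

0.1425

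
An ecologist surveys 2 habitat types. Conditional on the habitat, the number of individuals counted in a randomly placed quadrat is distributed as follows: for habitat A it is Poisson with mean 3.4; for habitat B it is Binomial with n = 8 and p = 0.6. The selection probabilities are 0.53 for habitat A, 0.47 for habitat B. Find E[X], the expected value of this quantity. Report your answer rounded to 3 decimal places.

Component means — A: 3.4; B: 4.8.
E[X] = 0.53·3.4 + 0.47·4.8 = 4.058.

4.058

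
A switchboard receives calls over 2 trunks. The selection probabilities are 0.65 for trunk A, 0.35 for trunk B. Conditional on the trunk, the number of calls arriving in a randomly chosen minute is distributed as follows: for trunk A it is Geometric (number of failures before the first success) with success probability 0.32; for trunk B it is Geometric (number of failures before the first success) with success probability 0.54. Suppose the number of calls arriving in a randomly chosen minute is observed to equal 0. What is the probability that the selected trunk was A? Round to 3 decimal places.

0.524

Likelihoods P(X=0 | ·): A: 0.32; B: 0.54.
Posterior ∝ prior × likelihood. Numerator for A: 0.65·0.32 = 0.208.
Normalizing constant: 0.65·0.32 + 0.35·0.54 = 0.397.
P(A | observation) = 0.208 / 0.397 = 0.523929.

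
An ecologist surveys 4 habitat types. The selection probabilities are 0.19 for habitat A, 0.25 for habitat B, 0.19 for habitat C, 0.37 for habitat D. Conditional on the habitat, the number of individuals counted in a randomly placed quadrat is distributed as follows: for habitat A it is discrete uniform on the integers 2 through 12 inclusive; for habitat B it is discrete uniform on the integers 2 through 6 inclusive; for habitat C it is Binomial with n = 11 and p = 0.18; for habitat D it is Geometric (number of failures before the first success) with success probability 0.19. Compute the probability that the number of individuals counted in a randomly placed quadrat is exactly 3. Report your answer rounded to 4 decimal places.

Conditional on each habitat, P(X = 3): A: 0.0909091; B: 0.2; C: 0.196704; D: 0.100974.
By total probability, P(X = 3) = 0.19·0.0909091 + 0.25·0.2 + 0.19·0.196704 + 0.37·0.100974 = 0.142007.

0.1420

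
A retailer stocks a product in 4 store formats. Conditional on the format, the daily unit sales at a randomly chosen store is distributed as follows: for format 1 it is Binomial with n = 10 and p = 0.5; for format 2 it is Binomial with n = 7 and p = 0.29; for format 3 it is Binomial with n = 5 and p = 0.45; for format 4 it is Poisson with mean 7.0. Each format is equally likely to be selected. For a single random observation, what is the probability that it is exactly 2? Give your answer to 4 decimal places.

Conditional on each format, P(X = 2): 1: 0.0439453; 2: 0.318645; 3: 0.336909; 4: 0.0223411.
By total probability, P(X = 2) = 0.25·0.0439453 + 0.25·0.318645 + 0.25·0.336909 + 0.25·0.0223411 = 0.18046.

0.1805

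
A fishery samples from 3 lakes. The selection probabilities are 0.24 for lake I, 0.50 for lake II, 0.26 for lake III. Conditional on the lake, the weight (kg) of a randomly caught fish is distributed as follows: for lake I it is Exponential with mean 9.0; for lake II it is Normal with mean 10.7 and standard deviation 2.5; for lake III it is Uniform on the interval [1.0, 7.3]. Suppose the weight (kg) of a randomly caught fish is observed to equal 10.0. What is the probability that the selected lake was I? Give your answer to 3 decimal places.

Likelihoods f(10.0 | ·): I: 0.036577; II: 0.153443; III: 0.
Posterior ∝ prior × likelihood. Numerator for I: 0.24·0.036577 = 0.00877848.
Normalizing constant: 0.24·0.036577 + 0.5·0.153443 + 0.26·0 = 0.0854997.
P(I | observation) = 0.00877848 / 0.0854997 = 0.102673.

0.103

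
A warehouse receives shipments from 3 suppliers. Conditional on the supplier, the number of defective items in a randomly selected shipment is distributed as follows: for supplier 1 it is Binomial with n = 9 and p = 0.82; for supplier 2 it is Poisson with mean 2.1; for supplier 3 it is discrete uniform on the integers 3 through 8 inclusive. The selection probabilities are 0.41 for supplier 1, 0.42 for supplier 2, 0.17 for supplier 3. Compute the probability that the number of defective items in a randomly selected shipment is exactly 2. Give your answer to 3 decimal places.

0.113

Conditional on each supplier, P(X = 2): 1: 0.000148196; 2: 0.270016; 3: 0.
By total probability, P(X = 2) = 0.41·0.000148196 + 0.42·0.270016 + 0.17·0 = 0.113468.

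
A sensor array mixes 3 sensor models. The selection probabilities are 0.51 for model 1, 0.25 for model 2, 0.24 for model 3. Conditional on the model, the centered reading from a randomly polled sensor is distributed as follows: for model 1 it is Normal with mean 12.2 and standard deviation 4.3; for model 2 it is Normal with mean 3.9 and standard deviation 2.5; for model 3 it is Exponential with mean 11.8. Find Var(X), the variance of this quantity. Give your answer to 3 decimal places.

Per component, 1: μ=12.2, E[X²]=167.33; 2: μ=3.9, E[X²]=21.46; 3: μ=11.8, E[X²]=278.48.
E[X] = 0.51·12.2 + 0.25·3.9 + 0.24·11.8 = 10.029.
E[X²] = 0.51·167.33 + 0.25·21.46 + 0.24·278.48 = 157.538.
Var(X) = E[X²] − (E[X])² = 157.538 − 100.581 = 56.9577.

56.958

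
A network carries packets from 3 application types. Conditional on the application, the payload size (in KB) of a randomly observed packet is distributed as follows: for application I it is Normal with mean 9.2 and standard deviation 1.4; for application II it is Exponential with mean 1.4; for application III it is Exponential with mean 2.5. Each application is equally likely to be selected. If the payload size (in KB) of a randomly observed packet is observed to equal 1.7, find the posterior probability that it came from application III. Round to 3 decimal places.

0.489

Likelihoods f(1.7 | ·): I: 1.67062e-07; II: 0.212087; III: 0.202647.
Posterior ∝ prior × likelihood. Numerator for III: 0.333333·0.202647 = 0.0675489.
Normalizing constant: 0.333333·1.67062e-07 + 0.333333·0.212087 + 0.333333·0.202647 = 0.138245.
P(III | observation) = 0.0675489 / 0.138245 = 0.488619.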